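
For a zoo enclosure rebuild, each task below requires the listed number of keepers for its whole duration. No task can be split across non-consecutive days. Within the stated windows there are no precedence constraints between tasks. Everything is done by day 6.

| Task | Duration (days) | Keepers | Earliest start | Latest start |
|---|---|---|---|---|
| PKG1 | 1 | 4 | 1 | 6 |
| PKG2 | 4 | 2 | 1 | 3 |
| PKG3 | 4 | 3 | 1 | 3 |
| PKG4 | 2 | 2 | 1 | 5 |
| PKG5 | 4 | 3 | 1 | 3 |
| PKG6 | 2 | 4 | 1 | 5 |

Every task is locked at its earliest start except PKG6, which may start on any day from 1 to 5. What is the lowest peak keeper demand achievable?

PKG6@1: d1:18  d2:14  d3:8  d4:8  d5:0  d6:0 → peak 18
PKG6@2: d1:14  d2:14  d3:12  d4:8  d5:0  d6:0 → peak 14
PKG6@3: d1:14  d2:10  d3:12  d4:12  d5:0  d6:0 → peak 14
PKG6@4: d1:14  d2:10  d3:8  d4:12  d5:4  d6:0 → peak 14
PKG6@5: d1:14  d2:10  d3:8  d4:8  d5:4  d6:4 → peak 14
Best is PKG6@2, peak 14.

14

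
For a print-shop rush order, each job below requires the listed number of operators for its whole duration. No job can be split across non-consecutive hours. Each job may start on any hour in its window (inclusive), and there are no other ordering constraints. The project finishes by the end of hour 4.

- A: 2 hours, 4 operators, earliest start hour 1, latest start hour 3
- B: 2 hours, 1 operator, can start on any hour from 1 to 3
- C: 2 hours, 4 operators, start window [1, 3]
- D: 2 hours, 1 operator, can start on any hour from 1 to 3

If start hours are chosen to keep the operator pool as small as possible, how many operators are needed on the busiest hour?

5

Early-start (A@1, B@1, C@1, D@1) gives peak 10: h1:10  h2:10  h3:0  h4:0.
Shift C→3, D→3.
Schedule A@1, B@1, C@3, D@3: h1:5  h2:5  h3:5  h4:5 — peak 5.
Total operator-hours = 20 over 4 hours ⇒ peak ≥ ⌈20/4⌉ = 5, so 5 is optimal.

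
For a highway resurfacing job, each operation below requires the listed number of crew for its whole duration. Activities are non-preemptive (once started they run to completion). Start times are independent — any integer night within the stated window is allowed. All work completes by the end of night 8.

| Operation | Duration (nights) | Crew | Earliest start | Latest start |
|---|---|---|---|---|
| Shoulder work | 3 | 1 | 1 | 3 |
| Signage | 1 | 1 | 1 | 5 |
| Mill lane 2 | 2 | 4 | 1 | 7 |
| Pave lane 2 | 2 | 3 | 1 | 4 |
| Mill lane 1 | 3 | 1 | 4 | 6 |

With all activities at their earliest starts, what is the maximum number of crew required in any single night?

Early-start schedule: Shoulder work@1, Signage@1, Mill lane 2@1, Pave lane 2@1, Mill lane 1@4.
Load per night: night 1: 9, night 2: 8, night 3: 1, night 4: 1, night 5: 1, night 6: 1, night 7: 0, night 8: 0.
Peak is 9.

9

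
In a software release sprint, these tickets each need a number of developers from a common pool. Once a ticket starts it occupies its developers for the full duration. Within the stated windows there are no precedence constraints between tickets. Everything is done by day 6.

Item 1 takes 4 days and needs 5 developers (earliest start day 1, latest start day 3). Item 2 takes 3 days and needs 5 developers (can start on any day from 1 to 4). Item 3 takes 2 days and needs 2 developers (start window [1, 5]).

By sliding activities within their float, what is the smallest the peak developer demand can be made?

10

Early-start (Item 1@1, Item 2@1, Item 3@1) gives peak 12: d1:12  d2:12  d3:10  d4:5  d5:0  d6:0.
Shift Item 3→4.
Schedule Item 1@1, Item 2@1, Item 3@4: d1:10  d2:10  d3:10  d4:7  d5:2  d6:0 — peak 10.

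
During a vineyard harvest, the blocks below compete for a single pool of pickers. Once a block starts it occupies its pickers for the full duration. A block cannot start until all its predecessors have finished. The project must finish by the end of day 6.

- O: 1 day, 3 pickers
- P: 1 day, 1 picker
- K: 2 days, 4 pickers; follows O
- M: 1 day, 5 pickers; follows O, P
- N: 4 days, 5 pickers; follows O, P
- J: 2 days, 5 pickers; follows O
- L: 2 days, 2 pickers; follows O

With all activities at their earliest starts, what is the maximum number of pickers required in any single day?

Early-start schedule: O@1, P@1, K@2, M@2, N@2, J@2, L@2.
Load per day: day 1: 4, day 2: 21, day 3: 16, day 4: 5, day 5: 5, day 6: 0.
Peak is 21.

21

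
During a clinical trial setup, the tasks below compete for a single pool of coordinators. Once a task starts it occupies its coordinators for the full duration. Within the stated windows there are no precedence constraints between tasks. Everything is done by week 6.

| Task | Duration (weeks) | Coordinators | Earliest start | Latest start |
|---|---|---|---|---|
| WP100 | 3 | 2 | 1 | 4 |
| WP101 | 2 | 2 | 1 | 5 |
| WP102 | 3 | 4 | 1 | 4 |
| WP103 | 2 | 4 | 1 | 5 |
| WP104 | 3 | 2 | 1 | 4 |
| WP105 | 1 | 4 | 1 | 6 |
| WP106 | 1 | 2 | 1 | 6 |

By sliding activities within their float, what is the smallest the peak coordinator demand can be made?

8

Early-start (WP100@1, WP101@1, WP102@1, WP103@1, WP104@1, WP105@1, WP106@1) gives peak 20: w1:20  w2:14  w3:8  w4:0  w5:0  w6:0.
Shift WP103→4, WP104→3, WP105→6, WP106→4.
Schedule WP100@1, WP101@1, WP102@1, WP103@4, WP104@3, WP105@6, WP106@4: w1:8  w2:8  w3:8  w4:8  w5:6  w6:4 — peak 8.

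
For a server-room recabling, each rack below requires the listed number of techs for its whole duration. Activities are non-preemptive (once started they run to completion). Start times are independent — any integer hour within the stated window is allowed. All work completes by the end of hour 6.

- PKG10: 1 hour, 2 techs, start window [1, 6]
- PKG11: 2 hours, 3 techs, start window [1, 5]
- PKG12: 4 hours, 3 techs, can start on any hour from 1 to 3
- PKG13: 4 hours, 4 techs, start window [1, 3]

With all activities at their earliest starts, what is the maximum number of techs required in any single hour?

Early-start schedule: PKG10@1, PKG11@1, PKG12@1, PKG13@1.
Load per hour: hour 1: 12, hour 2: 10, hour 3: 7, hour 4: 7, hour 5: 0, hour 6: 0.
Peak is 12.

12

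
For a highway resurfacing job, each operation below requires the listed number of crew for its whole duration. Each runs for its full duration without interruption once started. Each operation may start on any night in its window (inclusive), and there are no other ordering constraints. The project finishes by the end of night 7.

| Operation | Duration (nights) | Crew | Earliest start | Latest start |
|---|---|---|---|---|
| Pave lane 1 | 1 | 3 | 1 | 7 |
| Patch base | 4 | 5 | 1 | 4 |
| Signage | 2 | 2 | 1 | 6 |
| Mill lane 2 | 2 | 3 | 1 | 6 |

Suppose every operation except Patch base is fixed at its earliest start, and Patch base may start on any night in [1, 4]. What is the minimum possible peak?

8

Patch base@1: n1:13  n2:10  n3:5  n4:5  n5:0  n6:0  n7:0 → peak 13
Patch base@2: n1:8  n2:10  n3:5  n4:5  n5:5  n6:0  n7:0 → peak 10
Patch base@3: n1:8  n2:5  n3:5  n4:5  n5:5  n6:5  n7:0 → peak 8
Patch base@4: n1:8  n2:5  n3:0  n4:5  n5:5  n6:5  n7:5 → peak 8
Best is Patch base@3, peak 8.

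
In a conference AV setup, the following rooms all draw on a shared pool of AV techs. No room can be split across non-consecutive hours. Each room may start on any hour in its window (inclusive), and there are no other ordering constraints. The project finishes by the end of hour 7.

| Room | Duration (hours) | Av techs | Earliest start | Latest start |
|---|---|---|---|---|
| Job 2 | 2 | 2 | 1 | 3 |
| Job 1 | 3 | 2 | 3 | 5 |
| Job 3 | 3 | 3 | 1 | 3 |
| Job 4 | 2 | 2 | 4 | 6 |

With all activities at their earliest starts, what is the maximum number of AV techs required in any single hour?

Early-start schedule: Job 2@1, Job 1@3, Job 3@1, Job 4@4.
Load per hour: hour 1: 5, hour 2: 5, hour 3: 5, hour 4: 4, hour 5: 4, hour 6: 0, hour 7: 0.
Peak is 5.

5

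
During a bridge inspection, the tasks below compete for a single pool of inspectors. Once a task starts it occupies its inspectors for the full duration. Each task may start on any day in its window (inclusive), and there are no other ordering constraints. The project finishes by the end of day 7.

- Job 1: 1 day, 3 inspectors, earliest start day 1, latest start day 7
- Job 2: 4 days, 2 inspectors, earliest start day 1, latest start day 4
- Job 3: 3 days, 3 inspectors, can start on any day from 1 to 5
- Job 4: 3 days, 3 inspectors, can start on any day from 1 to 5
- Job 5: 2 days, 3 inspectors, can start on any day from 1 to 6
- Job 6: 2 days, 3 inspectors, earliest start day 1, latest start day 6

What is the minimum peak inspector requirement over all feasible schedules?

Early-start (Job 1@1, Job 2@1, Job 3@1, Job 4@1, Job 5@1, Job 6@1) gives peak 17: d1:17  d2:14  d3:8  d4:2  d5:0  d6:0  d7:0.
Shift Job 4→2, Job 5→4, Job 6→5.
Schedule Job 1@1, Job 2@1, Job 3@1, Job 4@2, Job 5@4, Job 6@5: d1:8  d2:8  d3:8  d4:8  d5:6  d6:3  d7:0 — peak 8.

8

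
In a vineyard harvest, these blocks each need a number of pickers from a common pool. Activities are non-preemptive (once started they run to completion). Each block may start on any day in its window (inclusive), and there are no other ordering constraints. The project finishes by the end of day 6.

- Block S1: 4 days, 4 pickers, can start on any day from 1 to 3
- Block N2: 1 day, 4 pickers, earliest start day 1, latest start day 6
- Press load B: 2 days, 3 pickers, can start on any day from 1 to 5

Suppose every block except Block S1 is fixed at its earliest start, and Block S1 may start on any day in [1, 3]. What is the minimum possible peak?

7

Block S1@1: d1:11  d2:7  d3:4  d4:4  d5:0  d6:0 → peak 11
Block S1@2: d1:7  d2:7  d3:4  d4:4  d5:4  d6:0 → peak 7
Block S1@3: d1:7  d2:3  d3:4  d4:4  d5:4  d6:4 → peak 7
Best is Block S1@2, peak 7.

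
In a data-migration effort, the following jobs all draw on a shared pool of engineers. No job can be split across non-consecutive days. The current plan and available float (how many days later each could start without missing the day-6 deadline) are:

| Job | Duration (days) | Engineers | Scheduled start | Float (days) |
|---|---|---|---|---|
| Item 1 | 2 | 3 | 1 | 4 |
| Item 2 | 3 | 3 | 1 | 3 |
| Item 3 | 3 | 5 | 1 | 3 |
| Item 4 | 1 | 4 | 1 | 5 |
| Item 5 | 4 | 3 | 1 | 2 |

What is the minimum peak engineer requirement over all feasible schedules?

Early-start (Item 1@1, Item 2@1, Item 3@1, Item 4@1, Item 5@1) gives peak 18: d1:18  d2:14  d3:11  d4:3  d5:0  d6:0.
Shift Item 3→4, Item 4→5.
Schedule Item 1@1, Item 2@1, Item 3@4, Item 4@5, Item 5@1: d1:9  d2:9  d3:6  d4:8  d5:9  d6:5 — peak 9.

9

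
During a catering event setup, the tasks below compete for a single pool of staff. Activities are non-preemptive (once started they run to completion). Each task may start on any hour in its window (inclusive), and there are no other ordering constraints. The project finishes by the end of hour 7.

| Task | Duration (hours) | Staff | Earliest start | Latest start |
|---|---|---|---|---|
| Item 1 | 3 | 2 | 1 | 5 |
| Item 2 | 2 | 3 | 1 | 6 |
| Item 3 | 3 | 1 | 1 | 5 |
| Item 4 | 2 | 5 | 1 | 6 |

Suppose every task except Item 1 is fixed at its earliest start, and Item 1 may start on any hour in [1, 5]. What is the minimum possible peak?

Item 1@1: h1:11  h2:11  h3:3  h4:0  h5:0  h6:0  h7:0 → peak 11
Item 1@2: h1:9  h2:11  h3:3  h4:2  h5:0  h6:0  h7:0 → peak 11
Item 1@3: h1:9  h2:9  h3:3  h4:2  h5:2  h6:0  h7:0 → peak 9
Item 1@4: h1:9  h2:9  h3:1  h4:2  h5:2  h6:2  h7:0 → peak 9
Item 1@5: h1:9  h2:9  h3:1  h4:0  h5:2  h6:2  h7:2 → peak 9
Best is Item 1@3, peak 9.

9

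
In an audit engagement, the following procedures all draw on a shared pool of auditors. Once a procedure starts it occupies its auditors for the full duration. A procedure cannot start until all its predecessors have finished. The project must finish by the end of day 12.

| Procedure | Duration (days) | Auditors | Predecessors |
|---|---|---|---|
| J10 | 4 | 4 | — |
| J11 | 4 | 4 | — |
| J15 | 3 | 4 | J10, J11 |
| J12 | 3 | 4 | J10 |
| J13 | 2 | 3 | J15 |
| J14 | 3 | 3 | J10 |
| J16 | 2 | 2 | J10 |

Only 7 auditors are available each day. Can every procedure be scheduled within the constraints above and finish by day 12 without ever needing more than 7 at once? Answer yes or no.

The minimum achievable peak is 8; 7 < 8, so no feasible schedule stays within the cap.

no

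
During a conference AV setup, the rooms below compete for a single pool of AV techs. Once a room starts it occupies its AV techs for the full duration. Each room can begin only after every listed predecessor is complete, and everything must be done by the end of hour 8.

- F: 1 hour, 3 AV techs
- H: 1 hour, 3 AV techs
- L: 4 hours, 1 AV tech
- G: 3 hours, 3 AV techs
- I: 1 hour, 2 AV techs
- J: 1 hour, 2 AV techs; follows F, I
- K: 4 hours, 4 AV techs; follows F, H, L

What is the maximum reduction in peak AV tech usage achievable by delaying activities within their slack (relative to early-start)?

Early-start peak: h1:12  h2:6  h3:4  h4:1  h5:4  h6:4  h7:4  h8:4 ⇒ 12.
Leveled (F@1, H@1, L@1, G@2, I@2, J@3, K@5): h1:7  h2:6  h3:6  h4:4  h5:4  h6:4  h7:4  h8:4 ⇒ 7.
Reduction 12 − 7 = 5.

5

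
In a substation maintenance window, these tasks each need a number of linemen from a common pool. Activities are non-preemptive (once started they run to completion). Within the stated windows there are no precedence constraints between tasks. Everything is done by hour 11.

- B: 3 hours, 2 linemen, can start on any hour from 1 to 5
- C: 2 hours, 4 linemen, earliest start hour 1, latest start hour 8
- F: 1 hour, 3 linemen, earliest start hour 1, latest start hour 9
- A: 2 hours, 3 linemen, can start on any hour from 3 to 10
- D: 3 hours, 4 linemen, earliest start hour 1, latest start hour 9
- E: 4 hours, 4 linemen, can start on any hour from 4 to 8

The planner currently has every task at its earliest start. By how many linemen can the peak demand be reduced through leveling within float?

7

Early-start peak: h1:13  h2:10  h3:9  h4:7  h5:4  h6:4  h7:4  h8:0  h9:0  h10:0  h11:0 ⇒ 13.
Leveled (B@1, C@1, F@4, A@3, D@5, E@8): h1:6  h2:6  h3:5  h4:6  h5:4  h6:4  h7:4  h8:4  h9:4  h10:4  h11:4 ⇒ 6.
Reduction 13 − 6 = 7.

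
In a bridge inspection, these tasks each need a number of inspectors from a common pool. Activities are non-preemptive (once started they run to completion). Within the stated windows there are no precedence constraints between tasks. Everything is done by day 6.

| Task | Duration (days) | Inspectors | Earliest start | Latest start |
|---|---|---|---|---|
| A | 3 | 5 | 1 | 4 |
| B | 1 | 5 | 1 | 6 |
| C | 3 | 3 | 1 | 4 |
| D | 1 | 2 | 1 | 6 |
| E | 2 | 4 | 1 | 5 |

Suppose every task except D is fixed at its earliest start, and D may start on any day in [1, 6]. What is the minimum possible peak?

D@1: d1:19  d2:12  d3:8  d4:0  d5:0  d6:0 → peak 19
D@2: d1:17  d2:14  d3:8  d4:0  d5:0  d6:0 → peak 17
D@3: d1:17  d2:12  d3:10  d4:0  d5:0  d6:0 → peak 17
D@4: d1:17  d2:12  d3:8  d4:2  d5:0  d6:0 → peak 17
D@5: d1:17  d2:12  d3:8  d4:0  d5:2  d6:0 → peak 17
D@6: d1:17  d2:12  d3:8  d4:0  d5:0  d6:2 → peak 17
Best is D@2, peak 17.

17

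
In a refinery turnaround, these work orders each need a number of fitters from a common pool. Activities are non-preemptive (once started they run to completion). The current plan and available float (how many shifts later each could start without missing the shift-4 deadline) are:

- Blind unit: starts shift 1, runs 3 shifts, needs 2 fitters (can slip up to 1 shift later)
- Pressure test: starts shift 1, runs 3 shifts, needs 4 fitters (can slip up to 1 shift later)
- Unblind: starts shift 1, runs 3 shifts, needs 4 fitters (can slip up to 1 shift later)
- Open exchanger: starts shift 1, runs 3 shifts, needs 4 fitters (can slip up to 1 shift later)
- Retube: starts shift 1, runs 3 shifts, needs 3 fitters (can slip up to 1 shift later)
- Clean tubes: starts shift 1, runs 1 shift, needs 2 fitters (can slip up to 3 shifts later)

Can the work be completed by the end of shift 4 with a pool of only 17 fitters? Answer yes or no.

Schedule Blind unit@1, Pressure test@1, Unblind@1, Open exchanger@1, Retube@1, Clean tubes@4: s1:17  s2:17  s3:17  s4:2 — peak 17 ≤ 17.

yes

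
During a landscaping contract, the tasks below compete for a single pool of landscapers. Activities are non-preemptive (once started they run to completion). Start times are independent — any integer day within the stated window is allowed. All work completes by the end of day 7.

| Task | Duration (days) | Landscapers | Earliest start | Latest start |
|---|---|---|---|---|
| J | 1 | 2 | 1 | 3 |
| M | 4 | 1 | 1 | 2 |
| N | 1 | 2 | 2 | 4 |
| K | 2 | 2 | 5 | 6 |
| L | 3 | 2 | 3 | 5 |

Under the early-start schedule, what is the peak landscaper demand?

Early-start schedule: J@1, M@1, N@2, K@5, L@3.
Load per day: day 1: 3, day 2: 3, day 3: 3, day 4: 3, day 5: 4, day 6: 2, day 7: 0.
Peak is 4.

4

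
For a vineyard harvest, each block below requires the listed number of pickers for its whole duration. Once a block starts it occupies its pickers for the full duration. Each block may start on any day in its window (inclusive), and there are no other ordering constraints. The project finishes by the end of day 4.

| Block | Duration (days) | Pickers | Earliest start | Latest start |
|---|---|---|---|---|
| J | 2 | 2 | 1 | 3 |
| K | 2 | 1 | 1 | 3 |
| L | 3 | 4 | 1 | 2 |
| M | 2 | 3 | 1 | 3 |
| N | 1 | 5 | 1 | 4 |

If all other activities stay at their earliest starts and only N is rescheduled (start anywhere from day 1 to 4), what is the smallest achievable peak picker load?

10

N@1: d1:15  d2:10  d3:4  d4:0 → peak 15
N@2: d1:10  d2:15  d3:4  d4:0 → peak 15
N@3: d1:10  d2:10  d3:9  d4:0 → peak 10
N@4: d1:10  d2:10  d3:4  d4:5 → peak 10
Best is N@3, peak 10.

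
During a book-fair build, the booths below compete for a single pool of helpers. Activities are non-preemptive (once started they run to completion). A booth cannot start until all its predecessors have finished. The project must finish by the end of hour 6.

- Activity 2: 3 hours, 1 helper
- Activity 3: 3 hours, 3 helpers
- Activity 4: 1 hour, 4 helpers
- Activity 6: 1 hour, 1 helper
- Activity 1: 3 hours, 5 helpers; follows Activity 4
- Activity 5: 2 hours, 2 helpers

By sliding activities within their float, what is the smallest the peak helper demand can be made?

Early-start (Activity 2@1, Activity 3@1, Activity 4@1, Activity 6@1, Activity 1@2, Activity 5@1) gives peak 11: h1:11  h2:11  h3:9  h4:5  h5:0  h6:0.
Shift Activity 2→2, Activity 6→2, Activity 1→4, Activity 5→2.
Schedule Activity 2@2, Activity 3@1, Activity 4@1, Activity 6@2, Activity 1@4, Activity 5@2: h1:7  h2:7  h3:6  h4:6  h5:5  h6:5 — peak 7.

7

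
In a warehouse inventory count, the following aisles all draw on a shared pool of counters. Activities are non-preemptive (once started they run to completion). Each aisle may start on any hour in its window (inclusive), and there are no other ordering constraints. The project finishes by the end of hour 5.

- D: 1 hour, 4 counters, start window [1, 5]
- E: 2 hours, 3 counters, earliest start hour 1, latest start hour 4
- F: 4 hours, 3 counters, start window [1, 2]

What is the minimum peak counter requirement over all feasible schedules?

6

Early-start (D@1, E@1, F@1) gives peak 10: h1:10  h2:6  h3:3  h4:3  h5:0.
Shift E→2, F→2.
Schedule D@1, E@2, F@2: h1:4  h2:6  h3:6  h4:3  h5:3 — peak 6.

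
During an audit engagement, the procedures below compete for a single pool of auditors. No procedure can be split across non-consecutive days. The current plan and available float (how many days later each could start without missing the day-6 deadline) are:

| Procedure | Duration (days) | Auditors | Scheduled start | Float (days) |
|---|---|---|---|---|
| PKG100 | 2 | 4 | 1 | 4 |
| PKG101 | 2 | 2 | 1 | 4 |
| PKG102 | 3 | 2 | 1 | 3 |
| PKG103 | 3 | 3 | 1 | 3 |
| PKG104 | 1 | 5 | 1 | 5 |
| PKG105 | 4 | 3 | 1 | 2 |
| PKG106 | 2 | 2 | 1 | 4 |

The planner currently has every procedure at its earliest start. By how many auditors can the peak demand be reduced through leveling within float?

13

Early-start peak: d1:21  d2:16  d3:8  d4:3  d5:0  d6:0 ⇒ 21.
Leveled (PKG100@1, PKG101@1, PKG102@1, PKG103@3, PKG104@6, PKG105@3, PKG106@4): d1:8  d2:8  d3:8  d4:8  d5:8  d6:8 ⇒ 8.
Reduction 21 − 8 = 13.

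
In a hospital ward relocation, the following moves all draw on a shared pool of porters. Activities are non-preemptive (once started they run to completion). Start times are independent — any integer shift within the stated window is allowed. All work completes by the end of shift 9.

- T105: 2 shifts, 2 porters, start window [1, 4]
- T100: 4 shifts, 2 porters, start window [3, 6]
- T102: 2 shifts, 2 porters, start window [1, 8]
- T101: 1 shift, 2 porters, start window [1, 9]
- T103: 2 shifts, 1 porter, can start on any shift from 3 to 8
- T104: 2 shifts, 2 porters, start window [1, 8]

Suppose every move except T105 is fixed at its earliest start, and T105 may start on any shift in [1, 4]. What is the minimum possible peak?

6

T105@1: s1:8  s2:6  s3:3  s4:3  s5:2  s6:2  s7:0  s8:0  s9:0 → peak 8
T105@2: s1:6  s2:6  s3:5  s4:3  s5:2  s6:2  s7:0  s8:0  s9:0 → peak 6
T105@3: s1:6  s2:4  s3:5  s4:5  s5:2  s6:2  s7:0  s8:0  s9:0 → peak 6
T105@4: s1:6  s2:4  s3:3  s4:5  s5:4  s6:2  s7:0  s8:0  s9:0 → peak 6
Best is T105@2, peak 6.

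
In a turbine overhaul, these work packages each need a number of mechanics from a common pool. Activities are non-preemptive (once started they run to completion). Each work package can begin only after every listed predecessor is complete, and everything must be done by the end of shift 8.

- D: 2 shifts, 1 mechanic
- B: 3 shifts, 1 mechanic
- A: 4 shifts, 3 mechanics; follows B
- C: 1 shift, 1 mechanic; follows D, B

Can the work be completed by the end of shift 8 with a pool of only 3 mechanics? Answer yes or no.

Schedule D@1, B@1, A@4, C@8: s1:2  s2:2  s3:1  s4:3  s5:3  s6:3  s7:3  s8:1 — peak 3 ≤ 3.

yes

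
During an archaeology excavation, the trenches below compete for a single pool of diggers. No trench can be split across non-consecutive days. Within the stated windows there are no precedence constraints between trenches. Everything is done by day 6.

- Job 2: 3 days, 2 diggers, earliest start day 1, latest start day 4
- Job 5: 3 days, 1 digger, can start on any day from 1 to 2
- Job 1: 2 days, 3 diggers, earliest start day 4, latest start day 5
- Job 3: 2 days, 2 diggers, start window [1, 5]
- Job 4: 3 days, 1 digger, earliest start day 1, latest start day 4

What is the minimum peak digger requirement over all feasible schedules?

5

Early-start (Job 2@1, Job 5@1, Job 1@4, Job 3@1, Job 4@1) gives peak 6: d1:6  d2:6  d3:4  d4:3  d5:3  d6:0.
Shift Job 4→3.
Schedule Job 2@1, Job 5@1, Job 1@4, Job 3@1, Job 4@3: d1:5  d2:5  d3:4  d4:4  d5:4  d6:0 — peak 5.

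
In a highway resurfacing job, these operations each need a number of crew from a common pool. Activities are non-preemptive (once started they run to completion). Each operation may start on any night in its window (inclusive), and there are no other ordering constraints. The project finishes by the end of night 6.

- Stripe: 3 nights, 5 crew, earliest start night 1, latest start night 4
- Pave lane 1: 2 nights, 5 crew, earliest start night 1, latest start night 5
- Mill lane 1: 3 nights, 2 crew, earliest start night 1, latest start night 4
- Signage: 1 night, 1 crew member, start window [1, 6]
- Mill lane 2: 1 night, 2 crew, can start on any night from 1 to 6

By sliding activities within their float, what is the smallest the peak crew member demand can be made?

Early-start (Stripe@1, Pave lane 1@1, Mill lane 1@1, Signage@1, Mill lane 2@1) gives peak 15: n1:15  n2:12  n3:7  n4:0  n5:0  n6:0.
Shift Pave lane 1→4, Signage→4, Mill lane 2→5.
Schedule Stripe@1, Pave lane 1@4, Mill lane 1@1, Signage@4, Mill lane 2@5: n1:7  n2:7  n3:7  n4:6  n5:7  n6:0 — peak 7.

7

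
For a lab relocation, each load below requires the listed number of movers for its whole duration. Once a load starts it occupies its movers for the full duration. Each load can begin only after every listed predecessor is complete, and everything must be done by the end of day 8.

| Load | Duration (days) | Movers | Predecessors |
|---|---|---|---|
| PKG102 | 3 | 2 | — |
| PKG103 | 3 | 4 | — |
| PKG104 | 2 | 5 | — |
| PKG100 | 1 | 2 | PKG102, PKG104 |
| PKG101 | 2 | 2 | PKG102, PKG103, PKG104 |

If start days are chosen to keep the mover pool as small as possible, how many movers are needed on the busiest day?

6

Early-start (PKG102@1, PKG103@1, PKG104@1, PKG100@4, PKG101@4) gives peak 11: d1:11  d2:11  d3:6  d4:4  d5:2  d6:0  d7:0  d8:0.
Shift PKG104→4, PKG100→6, PKG101→6.
Schedule PKG102@1, PKG103@1, PKG104@4, PKG100@6, PKG101@6: d1:6  d2:6  d3:6  d4:5  d5:5  d6:4  d7:2  d8:0 — peak 6.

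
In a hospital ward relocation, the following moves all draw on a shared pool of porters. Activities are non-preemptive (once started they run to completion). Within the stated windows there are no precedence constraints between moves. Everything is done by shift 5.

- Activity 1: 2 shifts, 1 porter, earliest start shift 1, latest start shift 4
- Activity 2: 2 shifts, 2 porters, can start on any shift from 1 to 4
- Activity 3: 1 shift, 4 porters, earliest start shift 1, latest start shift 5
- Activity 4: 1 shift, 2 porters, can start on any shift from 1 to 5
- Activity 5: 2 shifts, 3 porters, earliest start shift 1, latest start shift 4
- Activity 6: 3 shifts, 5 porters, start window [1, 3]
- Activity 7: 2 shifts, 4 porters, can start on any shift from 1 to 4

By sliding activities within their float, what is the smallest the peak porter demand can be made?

Early-start (Activity 1@1, Activity 2@1, Activity 3@1, Activity 4@1, Activity 5@1, Activity 6@1, Activity 7@1) gives peak 21: s1:21  s2:15  s3:5  s4:0  s5:0.
Shift Activity 5→2, Activity 6→3, Activity 7→4.
Schedule Activity 1@1, Activity 2@1, Activity 3@1, Activity 4@1, Activity 5@2, Activity 6@3, Activity 7@4: s1:9  s2:6  s3:8  s4:9  s5:9 — peak 9.
Total porter-shifts = 41 over 5 shifts ⇒ peak ≥ ⌈41/5⌉ = 9, so 9 is optimal.

9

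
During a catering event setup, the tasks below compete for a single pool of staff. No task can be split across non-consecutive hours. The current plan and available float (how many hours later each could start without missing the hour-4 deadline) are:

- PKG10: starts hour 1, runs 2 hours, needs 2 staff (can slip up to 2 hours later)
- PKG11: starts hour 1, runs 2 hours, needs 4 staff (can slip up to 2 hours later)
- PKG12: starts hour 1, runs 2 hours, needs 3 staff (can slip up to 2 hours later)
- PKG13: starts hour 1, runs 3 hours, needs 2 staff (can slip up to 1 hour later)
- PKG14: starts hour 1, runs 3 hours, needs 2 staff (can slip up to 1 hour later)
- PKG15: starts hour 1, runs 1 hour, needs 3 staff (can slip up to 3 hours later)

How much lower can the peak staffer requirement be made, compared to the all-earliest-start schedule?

Early-start peak: h1:16  h2:13  h3:4  h4:0 ⇒ 16.
Leveled (PKG10@1, PKG11@3, PKG12@1, PKG13@1, PKG14@1, PKG15@4): h1:9  h2:9  h3:8  h4:7 ⇒ 9.
Reduction 16 − 9 = 7.

7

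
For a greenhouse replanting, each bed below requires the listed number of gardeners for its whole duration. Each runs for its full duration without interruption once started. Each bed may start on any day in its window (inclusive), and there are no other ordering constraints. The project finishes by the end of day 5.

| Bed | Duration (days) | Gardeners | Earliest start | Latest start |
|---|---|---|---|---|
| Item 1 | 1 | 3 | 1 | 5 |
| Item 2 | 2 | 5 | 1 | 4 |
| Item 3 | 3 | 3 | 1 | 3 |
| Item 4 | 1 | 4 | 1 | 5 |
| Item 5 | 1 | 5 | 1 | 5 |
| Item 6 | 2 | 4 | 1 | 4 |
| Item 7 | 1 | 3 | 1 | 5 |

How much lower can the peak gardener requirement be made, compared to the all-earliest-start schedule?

Early-start peak: d1:27  d2:12  d3:3  d4:0  d5:0 ⇒ 27.
Leveled (Item 1@1, Item 2@2, Item 3@1, Item 4@4, Item 5@5, Item 6@4, Item 7@1): d1:9  d2:8  d3:8  d4:8  d5:9 ⇒ 9.
Reduction 27 − 9 = 18.

18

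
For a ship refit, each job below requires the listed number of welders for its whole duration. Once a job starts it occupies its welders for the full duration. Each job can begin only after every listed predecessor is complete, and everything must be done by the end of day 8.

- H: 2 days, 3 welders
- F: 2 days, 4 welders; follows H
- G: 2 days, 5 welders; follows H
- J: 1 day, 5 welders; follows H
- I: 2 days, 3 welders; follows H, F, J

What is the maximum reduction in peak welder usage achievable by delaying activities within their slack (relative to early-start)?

6

Early-start peak: d1:3  d2:3  d3:14  d4:9  d5:3  d6:3  d7:0  d8:0 ⇒ 14.
Leveled (H@1, F@3, G@6, J@5, I@6): d1:3  d2:3  d3:4  d4:4  d5:5  d6:8  d7:8  d8:0 ⇒ 8.
Reduction 14 − 8 = 6.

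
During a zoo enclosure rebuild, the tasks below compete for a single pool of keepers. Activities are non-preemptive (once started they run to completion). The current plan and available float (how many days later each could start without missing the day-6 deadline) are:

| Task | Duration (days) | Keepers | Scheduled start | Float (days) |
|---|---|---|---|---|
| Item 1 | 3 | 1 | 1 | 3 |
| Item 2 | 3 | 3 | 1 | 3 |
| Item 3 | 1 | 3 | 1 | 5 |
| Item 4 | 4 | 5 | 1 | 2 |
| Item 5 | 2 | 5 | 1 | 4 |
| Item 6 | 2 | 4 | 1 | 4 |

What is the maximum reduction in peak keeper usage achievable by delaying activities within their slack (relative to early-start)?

12

Early-start peak: d1:21  d2:18  d3:9  d4:5  d5:0  d6:0 ⇒ 21.
Leveled (Item 1@1, Item 2@1, Item 3@4, Item 4@1, Item 5@5, Item 6@5): d1:9  d2:9  d3:9  d4:8  d5:9  d6:9 ⇒ 9.
Reduction 21 − 9 = 12.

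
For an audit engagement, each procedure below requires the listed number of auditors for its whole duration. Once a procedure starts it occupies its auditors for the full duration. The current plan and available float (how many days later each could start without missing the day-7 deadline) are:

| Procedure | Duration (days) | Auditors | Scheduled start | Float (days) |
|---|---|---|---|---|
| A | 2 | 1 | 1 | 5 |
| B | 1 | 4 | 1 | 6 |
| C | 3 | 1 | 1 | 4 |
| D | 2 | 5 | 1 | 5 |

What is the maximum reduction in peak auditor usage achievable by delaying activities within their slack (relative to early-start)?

Early-start peak: d1:11  d2:7  d3:1  d4:0  d5:0  d6:0  d7:0 ⇒ 11.
Leveled (A@1, B@1, C@2, D@5): d1:5  d2:2  d3:1  d4:1  d5:5  d6:5  d7:0 ⇒ 5.
Reduction 11 − 5 = 6.

6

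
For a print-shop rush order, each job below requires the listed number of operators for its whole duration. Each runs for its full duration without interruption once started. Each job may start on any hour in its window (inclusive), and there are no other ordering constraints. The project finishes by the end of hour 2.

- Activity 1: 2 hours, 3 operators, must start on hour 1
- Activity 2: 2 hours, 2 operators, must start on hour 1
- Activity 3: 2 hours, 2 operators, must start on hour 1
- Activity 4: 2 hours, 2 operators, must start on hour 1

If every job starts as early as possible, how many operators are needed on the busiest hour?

Early-start schedule: Activity 1@1, Activity 2@1, Activity 3@1, Activity 4@1.
Load per hour: hour 1: 9, hour 2: 9.
Peak is 9.

9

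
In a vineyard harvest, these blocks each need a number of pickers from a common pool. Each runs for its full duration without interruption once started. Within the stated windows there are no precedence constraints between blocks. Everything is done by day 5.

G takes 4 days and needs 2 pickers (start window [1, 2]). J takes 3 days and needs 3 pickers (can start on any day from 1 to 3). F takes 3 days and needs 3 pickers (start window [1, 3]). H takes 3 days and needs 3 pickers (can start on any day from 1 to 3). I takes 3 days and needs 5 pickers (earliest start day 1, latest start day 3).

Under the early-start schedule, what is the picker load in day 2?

At early start, day 2 has: G, J, F, H, I.
Demand: 2 + 3 + 3 + 3 + 5 = 16.

16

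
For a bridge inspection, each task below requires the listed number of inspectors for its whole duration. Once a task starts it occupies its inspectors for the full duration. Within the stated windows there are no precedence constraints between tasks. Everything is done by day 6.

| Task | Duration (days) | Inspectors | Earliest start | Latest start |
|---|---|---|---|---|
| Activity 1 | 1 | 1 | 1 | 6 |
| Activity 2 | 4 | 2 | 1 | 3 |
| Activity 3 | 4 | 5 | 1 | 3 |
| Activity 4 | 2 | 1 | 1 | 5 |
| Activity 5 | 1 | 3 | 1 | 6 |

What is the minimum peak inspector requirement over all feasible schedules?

7

Early-start (Activity 1@1, Activity 2@1, Activity 3@1, Activity 4@1, Activity 5@1) gives peak 12: d1:12  d2:8  d3:7  d4:7  d5:0  d6:0.
Shift Activity 3→2, Activity 4→5.
Schedule Activity 1@1, Activity 2@1, Activity 3@2, Activity 4@5, Activity 5@1: d1:6  d2:7  d3:7  d4:7  d5:6  d6:1 — peak 7.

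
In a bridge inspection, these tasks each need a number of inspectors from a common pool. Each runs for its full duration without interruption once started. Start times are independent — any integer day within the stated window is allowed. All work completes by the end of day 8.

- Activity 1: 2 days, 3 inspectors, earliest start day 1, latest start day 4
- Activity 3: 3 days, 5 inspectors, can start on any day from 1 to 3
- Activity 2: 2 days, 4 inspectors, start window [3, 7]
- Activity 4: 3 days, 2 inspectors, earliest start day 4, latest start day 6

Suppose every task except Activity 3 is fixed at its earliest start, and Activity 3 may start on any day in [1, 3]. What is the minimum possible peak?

9

Activity 3@1: d1:8  d2:8  d3:9  d4:6  d5:2  d6:2  d7:0  d8:0 → peak 9
Activity 3@2: d1:3  d2:8  d3:9  d4:11  d5:2  d6:2  d7:0  d8:0 → peak 11
Activity 3@3: d1:3  d2:3  d3:9  d4:11  d5:7  d6:2  d7:0  d8:0 → peak 11
Best is Activity 3@1, peak 9.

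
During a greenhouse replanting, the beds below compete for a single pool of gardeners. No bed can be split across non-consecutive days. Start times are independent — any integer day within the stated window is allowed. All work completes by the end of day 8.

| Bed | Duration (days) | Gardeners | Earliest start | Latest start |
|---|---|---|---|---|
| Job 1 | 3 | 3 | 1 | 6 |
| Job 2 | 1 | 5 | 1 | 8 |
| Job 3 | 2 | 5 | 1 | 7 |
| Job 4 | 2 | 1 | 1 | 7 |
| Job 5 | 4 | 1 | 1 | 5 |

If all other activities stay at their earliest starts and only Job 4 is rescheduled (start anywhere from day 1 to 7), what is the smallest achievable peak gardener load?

Job 4@1: d1:15  d2:10  d3:4  d4:1  d5:0  d6:0  d7:0  d8:0 → peak 15
Job 4@2: d1:14  d2:10  d3:5  d4:1  d5:0  d6:0  d7:0  d8:0 → peak 14
Job 4@3: d1:14  d2:9  d3:5  d4:2  d5:0  d6:0  d7:0  d8:0 → peak 14
Job 4@4: d1:14  d2:9  d3:4  d4:2  d5:1  d6:0  d7:0  d8:0 → peak 14
Job 4@5: d1:14  d2:9  d3:4  d4:1  d5:1  d6:1  d7:0  d8:0 → peak 14
Job 4@6: d1:14  d2:9  d3:4  d4:1  d5:0  d6:1  d7:1  d8:0 → peak 14
Job 4@7: d1:14  d2:9  d3:4  d4:1  d5:0  d6:0  d7:1  d8:1 → peak 14
Best is Job 4@2, peak 14.

14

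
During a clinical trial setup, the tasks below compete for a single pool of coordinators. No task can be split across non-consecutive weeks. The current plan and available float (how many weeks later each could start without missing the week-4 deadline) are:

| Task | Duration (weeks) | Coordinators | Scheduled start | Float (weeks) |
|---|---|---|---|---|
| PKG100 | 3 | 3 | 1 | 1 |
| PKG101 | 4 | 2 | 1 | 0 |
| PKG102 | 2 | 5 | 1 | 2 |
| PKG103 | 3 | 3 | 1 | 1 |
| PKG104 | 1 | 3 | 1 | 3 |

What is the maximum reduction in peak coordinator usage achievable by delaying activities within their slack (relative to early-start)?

3

Early-start peak: w1:16  w2:13  w3:8  w4:2 ⇒ 16.
Leveled (PKG100@1, PKG101@1, PKG102@1, PKG103@1, PKG104@3): w1:13  w2:13  w3:11  w4:2 ⇒ 13.
Reduction 16 − 13 = 3.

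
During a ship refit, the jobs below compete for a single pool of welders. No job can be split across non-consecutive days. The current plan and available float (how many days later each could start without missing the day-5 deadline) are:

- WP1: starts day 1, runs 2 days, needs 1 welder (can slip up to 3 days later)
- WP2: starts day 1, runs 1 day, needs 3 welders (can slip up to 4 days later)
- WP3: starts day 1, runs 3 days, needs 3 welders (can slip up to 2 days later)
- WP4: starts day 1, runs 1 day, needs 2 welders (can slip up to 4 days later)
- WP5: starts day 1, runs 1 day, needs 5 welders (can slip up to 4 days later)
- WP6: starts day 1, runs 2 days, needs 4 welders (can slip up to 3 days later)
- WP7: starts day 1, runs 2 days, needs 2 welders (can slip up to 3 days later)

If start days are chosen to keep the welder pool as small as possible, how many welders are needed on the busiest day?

7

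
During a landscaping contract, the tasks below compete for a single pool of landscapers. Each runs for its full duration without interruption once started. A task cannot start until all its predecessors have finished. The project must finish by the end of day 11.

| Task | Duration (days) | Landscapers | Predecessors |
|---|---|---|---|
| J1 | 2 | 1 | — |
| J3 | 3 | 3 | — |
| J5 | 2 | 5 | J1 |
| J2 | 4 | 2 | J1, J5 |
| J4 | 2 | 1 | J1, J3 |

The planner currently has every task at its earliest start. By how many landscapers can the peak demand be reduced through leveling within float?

3

Early-start peak: d1:4  d2:4  d3:8  d4:6  d5:3  d6:2  d7:2  d8:2  d9:0  d10:0  d11:0 ⇒ 8.
Leveled (J1@1, J3@1, J5@4, J2@6, J4@6): d1:4  d2:4  d3:3  d4:5  d5:5  d6:3  d7:3  d8:2  d9:2  d10:0  d11:0 ⇒ 5.
Reduction 8 − 5 = 3.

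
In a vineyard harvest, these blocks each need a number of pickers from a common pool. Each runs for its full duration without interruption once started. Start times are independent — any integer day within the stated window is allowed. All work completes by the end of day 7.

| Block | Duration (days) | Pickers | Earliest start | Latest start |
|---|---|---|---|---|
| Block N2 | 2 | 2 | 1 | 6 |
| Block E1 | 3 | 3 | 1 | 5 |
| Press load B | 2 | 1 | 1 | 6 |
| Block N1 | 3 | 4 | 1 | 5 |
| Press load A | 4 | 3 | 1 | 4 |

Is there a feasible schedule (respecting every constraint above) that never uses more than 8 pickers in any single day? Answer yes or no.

yes

Schedule Block N2@1, Block E1@5, Press load B@3, Block N1@1, Press load A@4: d1:6  d2:6  d3:5  d4:4  d5:6  d6:6  d7:6 — peak 6 ≤ 8.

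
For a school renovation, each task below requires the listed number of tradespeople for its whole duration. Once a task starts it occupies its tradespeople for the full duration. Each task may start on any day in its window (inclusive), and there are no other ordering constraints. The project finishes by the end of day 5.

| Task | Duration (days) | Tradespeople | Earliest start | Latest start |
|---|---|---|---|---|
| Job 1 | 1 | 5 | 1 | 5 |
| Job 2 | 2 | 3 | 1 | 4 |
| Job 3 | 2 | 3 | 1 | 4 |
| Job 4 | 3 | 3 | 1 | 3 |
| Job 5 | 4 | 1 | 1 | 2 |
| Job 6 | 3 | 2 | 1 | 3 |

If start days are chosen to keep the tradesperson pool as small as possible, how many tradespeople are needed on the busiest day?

Early-start (Job 1@1, Job 2@1, Job 3@1, Job 4@1, Job 5@1, Job 6@1) gives peak 17: d1:17  d2:12  d3:6  d4:1  d5:0.
Shift Job 3→2, Job 4→3, Job 6→2.
Schedule Job 1@1, Job 2@1, Job 3@2, Job 4@3, Job 5@1, Job 6@2: d1:9  d2:9  d3:9  d4:6  d5:3 — peak 9.

9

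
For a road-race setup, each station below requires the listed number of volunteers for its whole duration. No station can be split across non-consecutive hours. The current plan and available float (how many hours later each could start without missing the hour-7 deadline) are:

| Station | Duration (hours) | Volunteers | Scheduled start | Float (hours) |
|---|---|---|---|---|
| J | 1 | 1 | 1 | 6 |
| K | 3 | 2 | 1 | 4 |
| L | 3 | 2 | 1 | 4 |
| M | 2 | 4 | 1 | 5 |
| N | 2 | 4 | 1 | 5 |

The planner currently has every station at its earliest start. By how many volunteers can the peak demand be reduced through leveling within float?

8

Early-start peak: h1:13  h2:12  h3:4  h4:0  h5:0  h6:0  h7:0 ⇒ 13.
Leveled (J@1, K@1, L@1, M@4, N@6): h1:5  h2:4  h3:4  h4:4  h5:4  h6:4  h7:4 ⇒ 5.
Reduction 13 − 5 = 8.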